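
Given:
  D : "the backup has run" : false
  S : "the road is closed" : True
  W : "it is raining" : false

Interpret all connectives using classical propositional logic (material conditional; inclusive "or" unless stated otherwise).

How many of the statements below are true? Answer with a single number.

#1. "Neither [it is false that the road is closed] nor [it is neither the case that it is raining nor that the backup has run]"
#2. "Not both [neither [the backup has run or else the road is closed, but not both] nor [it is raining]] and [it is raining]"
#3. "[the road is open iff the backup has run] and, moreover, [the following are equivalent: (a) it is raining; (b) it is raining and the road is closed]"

2

#1: Parsed as not S nor (W nor D)

not S = not True = False
W nor D = False nor False = True
not S nor (W nor D) = False nor True = False
Thus #1 is false.

#2: Parsed as ((D xor S) nor W) nand W

D xor S = False xor True = True
(D xor S) nor W = True nor False = False
((D xor S) nor W) nand W = False nand False = True
Hence #2 is true.

#3: Formalization: (not S iff D) and (W iff (W and S))

not S = not True = False
not S iff D = False iff False = True
W and S = False and True = False
W iff (W and S) = False iff False = True
(not S iff D) and (W iff (W and S)) = True and True = True
So #3 is true.

True statements: 2 (#2, #3).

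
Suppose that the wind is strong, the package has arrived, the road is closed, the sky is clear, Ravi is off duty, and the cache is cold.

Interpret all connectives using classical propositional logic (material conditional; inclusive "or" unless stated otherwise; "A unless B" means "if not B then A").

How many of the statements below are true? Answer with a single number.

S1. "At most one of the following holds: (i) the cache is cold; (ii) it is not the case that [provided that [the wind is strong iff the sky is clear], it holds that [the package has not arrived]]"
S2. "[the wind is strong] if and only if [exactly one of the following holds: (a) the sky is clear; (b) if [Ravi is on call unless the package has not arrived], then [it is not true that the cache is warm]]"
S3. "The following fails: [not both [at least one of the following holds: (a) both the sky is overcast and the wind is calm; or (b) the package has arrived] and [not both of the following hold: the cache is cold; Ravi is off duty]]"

0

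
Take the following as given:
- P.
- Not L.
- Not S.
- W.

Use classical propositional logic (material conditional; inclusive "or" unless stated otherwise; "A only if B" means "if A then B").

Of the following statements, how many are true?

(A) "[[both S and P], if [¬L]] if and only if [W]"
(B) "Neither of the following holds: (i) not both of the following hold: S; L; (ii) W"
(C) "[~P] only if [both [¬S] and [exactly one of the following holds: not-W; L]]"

(A): Parsed as (not L -> (S and P)) iff W

not L = not False = True
S and P = False and True = False
not L -> (S and P) = True -> False = False
(not L -> (S and P)) iff W = False iff True = False
So (A) is false.

(B): This is (S nand L) nor W.

S nand L = False nand False = True
(S nand L) nor W = True nor True = False
Hence (B) is false.

(C): In symbols: not P -> (not S and (not W xor L))

not P = not True = False
not S = not False = True
not W = not True = False
not W xor L = False xor False = False
not S and (not W xor L) = True and False = False
not P -> (not S and (not W xor L)) = False -> False = True
Hence (C) is true.

Count: 1.

1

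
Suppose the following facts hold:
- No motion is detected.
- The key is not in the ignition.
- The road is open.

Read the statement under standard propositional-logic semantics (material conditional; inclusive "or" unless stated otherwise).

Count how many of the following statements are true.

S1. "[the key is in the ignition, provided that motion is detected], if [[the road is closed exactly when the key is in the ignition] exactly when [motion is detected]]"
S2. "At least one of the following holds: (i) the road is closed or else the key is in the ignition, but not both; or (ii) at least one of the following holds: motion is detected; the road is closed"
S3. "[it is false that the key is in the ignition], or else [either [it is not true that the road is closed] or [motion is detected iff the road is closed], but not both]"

2

Let N = "the road is closed" (F), L = "the key is in the ignition" (F), U = "motion is detected" (F).

S1: This is ((N ↔ L) ↔ U) → (U → L).

N ↔ L = F ↔ F = T
(N ↔ L) ↔ U = T ↔ F = F
U → L = F → F = T
((N ↔ L) ↔ U) → (U → L) = F → T = T
So S1 is true.

S2: In symbols: (N ⊕ L) ∨ (U ∨ N)

N ⊕ L = F ⊕ F = F
U ∨ N = F ∨ F = F
(N ⊕ L) ∨ (U ∨ N) = F ∨ F = F
So S2 is false.

S3: In symbols: ¬L ∨ (¬N ⊕ (U ↔ N))

¬L = ¬F = T
¬N = ¬F = T
U ↔ N = F ↔ F = T
¬N ⊕ (U ↔ N) = T ⊕ T = F
¬L ∨ (¬N ⊕ (U ↔ N)) = T ∨ F = T
So S3 is true.

True statements: 2 (S1, S3).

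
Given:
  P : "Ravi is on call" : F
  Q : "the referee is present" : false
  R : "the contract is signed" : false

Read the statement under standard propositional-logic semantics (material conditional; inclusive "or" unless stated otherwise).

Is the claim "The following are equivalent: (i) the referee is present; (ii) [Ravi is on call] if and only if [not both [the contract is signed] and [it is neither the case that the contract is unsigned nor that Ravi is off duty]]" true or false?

true

Values: Q=False, P=False, R=False.
In symbols: Q iff (P iff (R nand (not R nor not P)))

not R = not False = True
not P = not False = True
not R nor not P = True nor True = False
R nand (not R nor not P) = False nand False = True
P iff (R nand (not R nor not P)) = False iff True = False
Q iff (P iff (R nand (not R nor not P))) = False iff False = True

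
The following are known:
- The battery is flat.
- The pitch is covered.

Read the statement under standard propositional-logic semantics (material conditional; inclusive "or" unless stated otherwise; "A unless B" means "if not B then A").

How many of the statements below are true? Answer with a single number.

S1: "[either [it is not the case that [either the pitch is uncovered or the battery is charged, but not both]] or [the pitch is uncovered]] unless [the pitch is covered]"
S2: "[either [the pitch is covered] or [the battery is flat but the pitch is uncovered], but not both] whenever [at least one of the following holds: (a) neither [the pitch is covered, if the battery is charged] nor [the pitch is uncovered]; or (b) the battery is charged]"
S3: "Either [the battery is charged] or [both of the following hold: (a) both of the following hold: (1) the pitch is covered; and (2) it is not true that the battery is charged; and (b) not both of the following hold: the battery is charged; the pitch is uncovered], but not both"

3

Let V = "the pitch is covered" (T), S = "the battery is charged" (F).

S1: In symbols: (~(~V xor S) | ~V) | V

~V = ~T = F
~V xor S = F xor F = F
~(~V xor S) = ~F = T
~V = ~T = F
~(~V xor S) | ~V = T | F = T
(~(~V xor S) | ~V) | V = T | T = T
So S1 is true.

S2: In symbols: (((S -> V) nor ~V) | S) -> (V xor (~S & ~V))

S -> V = F -> T = T
~V = ~T = F
(S -> V) nor ~V = T nor F = F
((S -> V) nor ~V) | S = F | F = F
~S = ~F = T
~V = ~T = F
~S & ~V = T & F = F
V xor (~S & ~V) = T xor F = T
(((S -> V) nor ~V) | S) -> (V xor (~S & ~V)) = F -> T = T
Hence S2 is true.

S3: Formalization: S xor ((V & ~S) & (S nand ~V))

~S = ~F = T
V & ~S = T & T = T
~V = ~T = F
S nand ~V = F nand F = T
(V & ~S) & (S nand ~V) = T & T = T
S xor ((V & ~S) & (S nand ~V)) = F xor T = T
So S3 is true.

3 of the 3 statements are true (S1, S2, S3).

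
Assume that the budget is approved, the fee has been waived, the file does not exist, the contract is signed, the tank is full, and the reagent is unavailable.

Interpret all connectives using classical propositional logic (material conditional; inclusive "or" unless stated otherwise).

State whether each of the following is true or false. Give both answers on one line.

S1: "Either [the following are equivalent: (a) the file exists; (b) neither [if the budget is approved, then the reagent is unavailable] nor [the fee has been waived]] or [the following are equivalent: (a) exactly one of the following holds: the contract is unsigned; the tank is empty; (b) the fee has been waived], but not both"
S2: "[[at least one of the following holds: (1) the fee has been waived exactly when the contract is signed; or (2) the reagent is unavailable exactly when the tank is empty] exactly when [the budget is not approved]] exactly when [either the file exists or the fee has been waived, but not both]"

Let R = "the file exists" (F), H = "the budget is approved" (T), P = "the reagent is available" (F), V = "the fee has been waived" (T), G = "the contract is signed" (T), W = "the tank is full" (T).

S1: Formalization: (R <-> ((H -> ~P) nor V)) xor ((~G xor ~W) <-> V)

~P = ~F = T
H -> ~P = T -> T = T
(H -> ~P) nor V = T nor T = F
R <-> ((H -> ~P) nor V) = F <-> F = T
~G = ~T = F
~W = ~T = F
~G xor ~W = F xor F = F
(~G xor ~W) <-> V = F <-> T = F
(R <-> ((H -> ~P) nor V)) xor ((~G xor ~W) <-> V) = T xor F = T
Hence S1 is true.

S2: In symbols: (((V <-> G) | (~P <-> ~W)) <-> ~H) <-> (R xor V)

V <-> G = T <-> T = T
~P = ~F = T
~W = ~T = F
~P <-> ~W = T <-> F = F
(V <-> G) | (~P <-> ~W) = T | F = T
~H = ~T = F
((V <-> G) | (~P <-> ~W)) <-> ~H = T <-> F = F
R xor V = F xor T = T
(((V <-> G) | (~P <-> ~W)) <-> ~H) <-> (R xor V) = F <-> T = F
Thus S2 is false.

S1 True; S2 False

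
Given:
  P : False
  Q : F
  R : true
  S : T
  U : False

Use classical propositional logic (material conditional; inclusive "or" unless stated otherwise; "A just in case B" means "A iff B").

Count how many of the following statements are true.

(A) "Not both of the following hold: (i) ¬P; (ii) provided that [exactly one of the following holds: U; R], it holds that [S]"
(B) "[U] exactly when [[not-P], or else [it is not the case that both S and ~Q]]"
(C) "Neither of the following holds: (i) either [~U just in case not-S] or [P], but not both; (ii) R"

0

(A): Parsed as ~P nand ((U xor R) -> S)

~P = ~F = T
U xor R = F xor T = T
(U xor R) -> S = T -> T = T
~P nand ((U xor R) -> S) = T nand T = F
So (A) is false.

(B): Parsed as U <-> (~P | (S nand ~Q))

~P = ~F = T
~Q = ~F = T
S nand ~Q = T nand T = F
~P | (S nand ~Q) = T | F = T
U <-> (~P | (S nand ~Q)) = F <-> T = F
Thus (B) is false.

(C): In symbols: ((~U <-> ~S) xor P) nor R

~U = ~F = T
~S = ~T = F
~U <-> ~S = T <-> F = F
(~U <-> ~S) xor P = F xor F = F
((~U <-> ~S) xor P) nor R = F nor T = F
Hence (C) is false.

True statements: 0 (none).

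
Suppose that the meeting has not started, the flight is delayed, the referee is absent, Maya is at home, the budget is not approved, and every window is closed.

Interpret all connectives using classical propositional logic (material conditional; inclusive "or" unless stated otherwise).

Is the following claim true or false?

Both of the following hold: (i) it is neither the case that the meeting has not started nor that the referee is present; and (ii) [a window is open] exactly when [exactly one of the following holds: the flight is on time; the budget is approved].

Let P = "the meeting has started" (F), R = "the referee is present" (F), V = "a window is open" (F), Q = "the flight is delayed" (T), U = "the budget is approved" (F).
This is (¬P ↓ R) ∧ (V ↔ (¬Q ⊕ U)).

¬P = ¬F = T
¬P ↓ R = T ↓ F = F
¬Q = ¬T = F
¬Q ⊕ U = F ⊕ F = F
V ↔ (¬Q ⊕ U) = F ↔ F = T
(¬P ↓ R) ∧ (V ↔ (¬Q ⊕ U)) = F ∧ T = F

The statement is false.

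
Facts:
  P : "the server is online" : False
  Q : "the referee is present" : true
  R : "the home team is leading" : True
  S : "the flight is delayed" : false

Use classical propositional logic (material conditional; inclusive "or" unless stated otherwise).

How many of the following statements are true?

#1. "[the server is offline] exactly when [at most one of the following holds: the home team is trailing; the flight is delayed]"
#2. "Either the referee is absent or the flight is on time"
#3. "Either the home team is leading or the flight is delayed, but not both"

3

#1: This is ~P <-> (~R nand S).

~P = ~F = T
~R = ~T = F
~R nand S = F nand F = T
~P <-> (~R nand S) = T <-> T = T
So #1 is true.

#2: Formalization: ~Q | ~S

~Q = ~T = F
~S = ~F = T
~Q | ~S = F | T = T
Hence #2 is true.

#3: This is R xor S.

R xor S = T xor F = T
So #3 is true.

Count: 3.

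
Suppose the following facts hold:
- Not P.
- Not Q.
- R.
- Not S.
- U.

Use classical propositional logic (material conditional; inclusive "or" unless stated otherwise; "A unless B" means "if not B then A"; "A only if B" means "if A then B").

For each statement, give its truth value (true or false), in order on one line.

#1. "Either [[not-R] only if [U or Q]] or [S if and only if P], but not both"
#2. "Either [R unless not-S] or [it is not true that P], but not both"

#1 false, #2 false

#1: Formalization: (¬R → (U ∨ Q)) ⊕ (S ↔ P)

¬R = ¬T = F
U ∨ Q = T ∨ F = T
¬R → (U ∨ Q) = F → T = T
S ↔ P = F ↔ F = T
(¬R → (U ∨ Q)) ⊕ (S ↔ P) = T ⊕ T = F
So #1 is false.

#2: In symbols: (R ∨ ¬S) ⊕ ¬P

¬S = ¬F = T
R ∨ ¬S = T ∨ T = T
¬P = ¬F = T
(R ∨ ¬S) ⊕ ¬P = T ⊕ T = F
So #2 is false.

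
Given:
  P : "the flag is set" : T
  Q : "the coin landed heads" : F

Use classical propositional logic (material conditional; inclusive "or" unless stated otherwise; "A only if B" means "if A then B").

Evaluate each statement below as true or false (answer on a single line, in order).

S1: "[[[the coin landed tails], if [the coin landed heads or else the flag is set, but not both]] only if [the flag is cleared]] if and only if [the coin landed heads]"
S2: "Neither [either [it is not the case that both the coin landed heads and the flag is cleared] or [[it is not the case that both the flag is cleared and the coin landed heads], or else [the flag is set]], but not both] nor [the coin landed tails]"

S1 T / S2 F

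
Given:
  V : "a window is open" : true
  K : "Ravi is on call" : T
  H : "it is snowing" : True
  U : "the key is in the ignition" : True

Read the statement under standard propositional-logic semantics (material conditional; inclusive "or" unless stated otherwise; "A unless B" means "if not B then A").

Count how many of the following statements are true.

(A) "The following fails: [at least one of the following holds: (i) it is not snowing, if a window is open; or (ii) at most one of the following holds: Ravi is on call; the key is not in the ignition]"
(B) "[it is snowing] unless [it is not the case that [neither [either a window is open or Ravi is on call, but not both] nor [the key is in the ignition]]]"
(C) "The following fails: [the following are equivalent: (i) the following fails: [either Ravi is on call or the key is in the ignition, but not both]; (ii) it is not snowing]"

(A): This is ~((V -> ~H) | (K nand ~U)).

~H = ~T = F
V -> ~H = T -> F = F
~U = ~T = F
K nand ~U = T nand F = T
(V -> ~H) | (K nand ~U) = F | T = T
~((V -> ~H) | (K nand ~U)) = ~T = F
Thus (A) is false.

(B): Formalization: H | ~((V xor K) nor U)

V xor K = T xor T = F
(V xor K) nor U = F nor T = F
~((V xor K) nor U) = ~F = T
H | ~((V xor K) nor U) = T | T = T
Thus (B) is true.

(C): This is ~(~(K xor U) <-> ~H).

K xor U = T xor T = F
~(K xor U) = ~F = T
~H = ~T = F
~(K xor U) <-> ~H = T <-> F = F
~(~(K xor U) <-> ~H) = ~F = T
Hence (C) is true.

True statements: 2 ((B), (C)).

2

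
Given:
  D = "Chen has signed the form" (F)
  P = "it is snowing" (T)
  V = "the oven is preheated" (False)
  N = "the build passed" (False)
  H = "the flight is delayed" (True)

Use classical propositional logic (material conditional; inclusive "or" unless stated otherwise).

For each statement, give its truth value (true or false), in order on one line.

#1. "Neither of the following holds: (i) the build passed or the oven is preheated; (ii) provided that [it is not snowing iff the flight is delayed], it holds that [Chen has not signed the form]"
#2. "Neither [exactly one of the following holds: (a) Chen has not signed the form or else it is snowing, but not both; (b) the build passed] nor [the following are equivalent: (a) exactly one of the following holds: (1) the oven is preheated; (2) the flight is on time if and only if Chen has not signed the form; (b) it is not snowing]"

#1 false / #2 false

#1: Parsed as (N ∨ V) ↓ ((¬P ↔ H) → ¬D)

N ∨ V = F ∨ F = F
¬P = ¬T = F
¬P ↔ H = F ↔ T = F
¬D = ¬F = T
(¬P ↔ H) → ¬D = F → T = T
(N ∨ V) ↓ ((¬P ↔ H) → ¬D) = F ↓ T = F
Hence #1 is false.

#2: This is ((¬D ⊕ P) ⊕ N) ↓ ((V ⊕ (¬H ↔ ¬D)) ↔ ¬P).

¬D = ¬F = T
¬D ⊕ P = T ⊕ T = F
(¬D ⊕ P) ⊕ N = F ⊕ F = F
¬H = ¬T = F
¬D = ¬F = T
¬H ↔ ¬D = F ↔ T = F
V ⊕ (¬H ↔ ¬D) = F ⊕ F = F
¬P = ¬T = F
(V ⊕ (¬H ↔ ¬D)) ↔ ¬P = F ↔ F = T
((¬D ⊕ P) ⊕ N) ↓ ((V ⊕ (¬H ↔ ¬D)) ↔ ¬P) = F ↓ T = F
Hence #2 is false.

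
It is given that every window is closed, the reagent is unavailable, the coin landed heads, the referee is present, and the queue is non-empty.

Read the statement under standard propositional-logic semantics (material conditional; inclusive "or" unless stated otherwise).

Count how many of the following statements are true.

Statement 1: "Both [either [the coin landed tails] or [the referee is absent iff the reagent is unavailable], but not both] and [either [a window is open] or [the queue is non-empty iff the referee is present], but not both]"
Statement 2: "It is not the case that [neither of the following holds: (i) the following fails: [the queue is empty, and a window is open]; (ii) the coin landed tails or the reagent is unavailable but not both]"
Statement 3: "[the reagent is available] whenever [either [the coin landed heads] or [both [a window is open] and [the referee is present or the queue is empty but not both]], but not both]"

1

Let R = "the coin landed heads" (T), S = "the referee is present" (T), Q = "the reagent is available" (F), P = "a window is open" (F), U = "the queue is empty" (F).

Statement 1: Parsed as (~R xor (~S <-> ~Q)) & (P xor (~U <-> S))

~R = ~T = F
~S = ~T = F
~Q = ~F = T
~S <-> ~Q = F <-> T = F
~R xor (~S <-> ~Q) = F xor F = F
~U = ~F = T
~U <-> S = T <-> T = T
P xor (~U <-> S) = F xor T = T
(~R xor (~S <-> ~Q)) & (P xor (~U <-> S)) = F & T = F
Thus Statement 1 is false.

Statement 2: This is ~(~(U & P) nor (~R xor ~Q)).

U & P = F & F = F
~(U & P) = ~F = T
~R = ~T = F
~Q = ~F = T
~R xor ~Q = F xor T = T
~(U & P) nor (~R xor ~Q) = T nor T = F
~(~(U & P) nor (~R xor ~Q)) = ~F = T
So Statement 2 is true.

Statement 3: Formalization: (R xor (P & (S xor U))) -> Q

S xor U = T xor F = T
P & (S xor U) = F & T = F
R xor (P & (S xor U)) = T xor F = T
(R xor (P & (S xor U))) -> Q = T -> F = F
Hence Statement 3 is false.

True statements: 1.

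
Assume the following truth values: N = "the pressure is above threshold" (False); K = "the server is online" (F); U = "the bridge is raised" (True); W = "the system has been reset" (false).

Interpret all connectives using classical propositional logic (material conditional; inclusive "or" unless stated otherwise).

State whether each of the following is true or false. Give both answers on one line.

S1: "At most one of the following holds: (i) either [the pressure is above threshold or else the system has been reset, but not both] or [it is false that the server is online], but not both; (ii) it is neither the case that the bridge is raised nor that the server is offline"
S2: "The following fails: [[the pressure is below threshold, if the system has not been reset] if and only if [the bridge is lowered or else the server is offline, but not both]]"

S1 True, S2 False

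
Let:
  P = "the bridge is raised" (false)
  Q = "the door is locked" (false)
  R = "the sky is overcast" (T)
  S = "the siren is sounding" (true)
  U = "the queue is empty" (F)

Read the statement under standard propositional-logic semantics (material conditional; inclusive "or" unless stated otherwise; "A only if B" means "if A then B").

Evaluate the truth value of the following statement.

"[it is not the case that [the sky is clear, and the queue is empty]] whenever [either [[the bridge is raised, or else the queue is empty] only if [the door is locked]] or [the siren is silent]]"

Values: P=False, U=False, Q=False, S=True, R=True.
In symbols: (((P or U) -> Q) or not S) -> not (not R and U)

P or U = False or False = False
(P or U) -> Q = False -> False = True
not S = not True = False
((P or U) -> Q) or not S = True or False = True
not R = not True = False
not R and U = False and False = False
not (not R and U) = not False = True
(((P or U) -> Q) or not S) -> not (not R and U) = True -> True = True

True.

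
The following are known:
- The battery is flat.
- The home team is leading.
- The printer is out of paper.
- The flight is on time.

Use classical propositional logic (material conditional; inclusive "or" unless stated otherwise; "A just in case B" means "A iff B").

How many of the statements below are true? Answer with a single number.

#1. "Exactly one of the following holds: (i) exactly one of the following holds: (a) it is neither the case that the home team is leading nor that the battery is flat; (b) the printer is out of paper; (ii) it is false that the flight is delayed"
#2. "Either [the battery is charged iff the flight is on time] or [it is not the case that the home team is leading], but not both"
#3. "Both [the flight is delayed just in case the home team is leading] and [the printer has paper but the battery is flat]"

0

Let Q = "the home team is leading" (T), P = "the battery is charged" (F), R = "the printer has paper" (F), S = "the flight is delayed" (F).

#1: Formalization: ((Q nor ~P) xor ~R) xor ~S

~P = ~F = T
Q nor ~P = T nor T = F
~R = ~F = T
(Q nor ~P) xor ~R = F xor T = T
~S = ~F = T
((Q nor ~P) xor ~R) xor ~S = T xor T = F
Hence #1 is false.

#2: This is (P <-> ~S) xor ~Q.

~S = ~F = T
P <-> ~S = F <-> T = F
~Q = ~T = F
(P <-> ~S) xor ~Q = F xor F = F
So #2 is false.

#3: Formalization: (S <-> Q) & (R & ~P)

S <-> Q = F <-> T = F
~P = ~F = T
R & ~P = F & T = F
(S <-> Q) & (R & ~P) = F & F = F
Hence #3 is false.

Count: 0.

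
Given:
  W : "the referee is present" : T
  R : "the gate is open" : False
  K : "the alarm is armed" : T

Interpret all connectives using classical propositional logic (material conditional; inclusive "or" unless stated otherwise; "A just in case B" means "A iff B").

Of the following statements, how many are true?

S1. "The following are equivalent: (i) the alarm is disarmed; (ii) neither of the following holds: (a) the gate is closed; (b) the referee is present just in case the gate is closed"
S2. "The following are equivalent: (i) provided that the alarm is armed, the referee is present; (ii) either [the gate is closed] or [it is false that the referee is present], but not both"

S1: In symbols: not K iff (not R nor (W iff not R))

not K = not True = False
not R = not False = True
not R = not False = True
W iff not R = True iff True = True
not R nor (W iff not R) = True nor True = False
not K iff (not R nor (W iff not R)) = False iff False = True
So S1 is true.

S2: Parsed as (K -> W) iff (not R xor not W)

K -> W = True -> True = True
not R = not False = True
not W = not True = False
not R xor not W = True xor False = True
(K -> W) iff (not R xor not W) = True iff True = True
Thus S2 is true.

True statements: 2.

2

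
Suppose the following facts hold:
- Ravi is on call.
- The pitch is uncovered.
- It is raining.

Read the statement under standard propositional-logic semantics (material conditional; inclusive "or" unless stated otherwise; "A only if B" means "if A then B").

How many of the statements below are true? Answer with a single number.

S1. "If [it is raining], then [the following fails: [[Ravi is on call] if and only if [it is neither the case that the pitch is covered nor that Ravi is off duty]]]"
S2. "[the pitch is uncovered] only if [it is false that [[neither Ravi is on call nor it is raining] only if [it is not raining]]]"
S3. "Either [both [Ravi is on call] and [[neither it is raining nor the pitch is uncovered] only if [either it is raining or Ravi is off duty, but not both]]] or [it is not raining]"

Let R = "it is raining" (T), P = "Ravi is on call" (T), Q = "the pitch is covered" (F).

S1: Parsed as R -> ~(P <-> (Q nor ~P))

~P = ~T = F
Q nor ~P = F nor F = T
P <-> (Q nor ~P) = T <-> T = T
~(P <-> (Q nor ~P)) = ~T = F
R -> ~(P <-> (Q nor ~P)) = T -> F = F
Thus S1 is false.

S2: This is ~Q -> ~((P nor R) -> ~R).

~Q = ~F = T
P nor R = T nor T = F
~R = ~T = F
(P nor R) -> ~R = F -> F = T
~((P nor R) -> ~R) = ~T = F
~Q -> ~((P nor R) -> ~R) = T -> F = F
So S2 is false.

S3: This is (P & ((R nor ~Q) -> (R xor ~P))) | ~R.

~Q = ~F = T
R nor ~Q = T nor T = F
~P = ~T = F
R xor ~P = T xor F = T
(R nor ~Q) -> (R xor ~P) = F -> T = T
P & ((R nor ~Q) -> (R xor ~P)) = T & T = T
~R = ~T = F
(P & ((R nor ~Q) -> (R xor ~P))) | ~R = T | F = T
Thus S3 is true.

Count: 1.

1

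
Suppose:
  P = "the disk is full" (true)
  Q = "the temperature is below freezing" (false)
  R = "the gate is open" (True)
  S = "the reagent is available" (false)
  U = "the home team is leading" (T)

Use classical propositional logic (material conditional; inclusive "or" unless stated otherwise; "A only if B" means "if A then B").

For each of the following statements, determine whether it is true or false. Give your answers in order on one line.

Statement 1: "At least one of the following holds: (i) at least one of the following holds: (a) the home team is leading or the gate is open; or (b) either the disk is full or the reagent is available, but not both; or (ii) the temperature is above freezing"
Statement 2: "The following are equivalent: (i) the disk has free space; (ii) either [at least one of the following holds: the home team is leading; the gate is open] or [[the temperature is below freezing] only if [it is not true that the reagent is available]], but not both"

Statement 1 T, Statement 2 T

Statement 1: Formalization: ((U ∨ R) ∨ (P ⊕ S)) ∨ ¬Q

U ∨ R = T ∨ T = T
P ⊕ S = T ⊕ F = T
(U ∨ R) ∨ (P ⊕ S) = T ∨ T = T
¬Q = ¬F = T
((U ∨ R) ∨ (P ⊕ S)) ∨ ¬Q = T ∨ T = T
Thus Statement 1 is true.

Statement 2: In symbols: ¬P ↔ ((U ∨ R) ⊕ (Q → ¬S))

¬P = ¬T = F
U ∨ R = T ∨ T = T
¬S = ¬F = T
Q → ¬S = F → T = T
(U ∨ R) ⊕ (Q → ¬S) = T ⊕ T = F
¬P ↔ ((U ∨ R) ⊕ (Q → ¬S)) = F ↔ F = T
Thus Statement 2 is true.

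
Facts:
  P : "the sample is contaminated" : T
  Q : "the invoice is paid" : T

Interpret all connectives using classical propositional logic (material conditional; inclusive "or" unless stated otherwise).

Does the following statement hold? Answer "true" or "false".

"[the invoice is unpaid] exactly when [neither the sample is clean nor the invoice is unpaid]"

False.

Parsed as not Q iff (not P nor not Q)

not Q = not True = False
not P = not True = False
not Q = not True = False
not P nor not Q = False nor False = True
not Q iff (not P nor not Q) = False iff True = False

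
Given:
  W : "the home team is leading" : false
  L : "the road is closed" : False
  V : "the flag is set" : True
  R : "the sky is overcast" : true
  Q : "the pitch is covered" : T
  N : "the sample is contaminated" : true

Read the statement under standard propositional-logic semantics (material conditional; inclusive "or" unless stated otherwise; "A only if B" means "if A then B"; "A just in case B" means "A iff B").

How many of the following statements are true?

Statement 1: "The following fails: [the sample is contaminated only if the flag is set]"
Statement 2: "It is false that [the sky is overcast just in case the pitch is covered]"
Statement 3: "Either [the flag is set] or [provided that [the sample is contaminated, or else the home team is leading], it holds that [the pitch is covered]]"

1

Statement 1: Parsed as ¬(N → V)

N → V = T → T = T
¬(N → V) = ¬T = F
Hence Statement 1 is false.

Statement 2: In symbols: ¬(R ↔ Q)

R ↔ Q = T ↔ T = T
¬(R ↔ Q) = ¬T = F
Hence Statement 2 is false.

Statement 3: Parsed as V ∨ ((N ∨ W) → Q)

N ∨ W = T ∨ F = T
(N ∨ W) → Q = T → T = T
V ∨ ((N ∨ W) → Q) = T ∨ T = T
Thus Statement 3 is true.

Count: 1.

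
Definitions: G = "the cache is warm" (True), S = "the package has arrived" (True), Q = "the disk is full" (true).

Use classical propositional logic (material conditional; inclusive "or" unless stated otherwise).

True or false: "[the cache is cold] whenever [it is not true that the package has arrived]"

True.

Parsed as ~S -> ~G

~S = ~T = F
~G = ~T = F
~S -> ~G = F -> F = T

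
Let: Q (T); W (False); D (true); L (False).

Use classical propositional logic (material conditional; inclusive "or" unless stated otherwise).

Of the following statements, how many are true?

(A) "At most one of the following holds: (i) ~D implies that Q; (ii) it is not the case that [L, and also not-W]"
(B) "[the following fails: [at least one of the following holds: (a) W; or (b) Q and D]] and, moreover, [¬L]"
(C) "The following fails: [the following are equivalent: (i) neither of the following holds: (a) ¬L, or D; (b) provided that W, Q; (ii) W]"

(A): Parsed as (~D -> Q) nand ~(L & ~W)

~D = ~T = F
~D -> Q = F -> T = T
~W = ~F = T
L & ~W = F & T = F
~(L & ~W) = ~F = T
(~D -> Q) nand ~(L & ~W) = T nand T = F
So (A) is false.

(B): This is ~(W | (Q & D)) & ~L.

Q & D = T & T = T
W | (Q & D) = F | T = T
~(W | (Q & D)) = ~T = F
~L = ~F = T
~(W | (Q & D)) & ~L = F & T = F
So (B) is false.

(C): Formalization: ~(((~L | D) nor (W -> Q)) <-> W)

~L = ~F = T
~L | D = T | T = T
W -> Q = F -> T = T
(~L | D) nor (W -> Q) = T nor T = F
((~L | D) nor (W -> Q)) <-> W = F <-> F = T
~(((~L | D) nor (W -> Q)) <-> W) = ~T = F
Hence (C) is false.

Count: 0.

0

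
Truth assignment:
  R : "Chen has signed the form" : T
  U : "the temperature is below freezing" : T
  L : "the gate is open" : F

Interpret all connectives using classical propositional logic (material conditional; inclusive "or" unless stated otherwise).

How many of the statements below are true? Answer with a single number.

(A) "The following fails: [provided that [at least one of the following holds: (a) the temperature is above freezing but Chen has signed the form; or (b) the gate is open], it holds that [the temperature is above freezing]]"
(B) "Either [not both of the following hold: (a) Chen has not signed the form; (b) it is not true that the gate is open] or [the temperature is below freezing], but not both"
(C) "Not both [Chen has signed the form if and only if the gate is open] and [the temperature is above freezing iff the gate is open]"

1

(A): This is ~(((~U & R) | L) -> ~U).

~U = ~T = F
~U & R = F & T = F
(~U & R) | L = F | F = F
~U = ~T = F
((~U & R) | L) -> ~U = F -> F = T
~(((~U & R) | L) -> ~U) = ~T = F
Hence (A) is false.

(B): Formalization: (~R nand ~L) xor U

~R = ~T = F
~L = ~F = T
~R nand ~L = F nand T = T
(~R nand ~L) xor U = T xor T = F
Hence (B) is false.

(C): This is (R <-> L) nand (~U <-> L).

R <-> L = T <-> F = F
~U = ~T = F
~U <-> L = F <-> F = T
(R <-> L) nand (~U <-> L) = F nand T = T
Hence (C) is true.

Count: 1.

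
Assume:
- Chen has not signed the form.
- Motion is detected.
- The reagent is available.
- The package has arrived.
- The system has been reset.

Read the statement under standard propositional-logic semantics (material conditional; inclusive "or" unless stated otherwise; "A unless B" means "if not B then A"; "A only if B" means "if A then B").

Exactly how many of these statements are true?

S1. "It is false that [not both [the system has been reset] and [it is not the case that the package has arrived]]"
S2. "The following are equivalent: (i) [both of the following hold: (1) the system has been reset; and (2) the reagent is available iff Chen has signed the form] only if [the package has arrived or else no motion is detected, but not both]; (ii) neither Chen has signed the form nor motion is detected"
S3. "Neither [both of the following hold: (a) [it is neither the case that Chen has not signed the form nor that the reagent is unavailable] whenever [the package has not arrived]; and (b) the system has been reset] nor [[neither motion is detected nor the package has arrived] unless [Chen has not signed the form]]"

0

Let U = "the system has been reset" (True), S = "the package has arrived" (True), R = "the reagent is available" (True), P = "Chen has signed the form" (False), Q = "motion is detected" (True).

S1: Parsed as not (U nand not S)

not S = not True = False
U nand not S = True nand False = True
not (U nand not S) = not True = False
Thus S1 is false.

S2: This is ((U and (R iff P)) -> (S xor not Q)) iff (P nor Q).

R iff P = True iff False = False
U and (R iff P) = True and False = False
not Q = not True = False
S xor not Q = True xor False = True
(U and (R iff P)) -> (S xor not Q) = False -> True = True
P nor Q = False nor True = False
((U and (R iff P)) -> (S xor not Q)) iff (P nor Q) = True iff False = False
Thus S2 is false.

S3: In symbols: ((not S -> (not P nor not R)) and U) nor ((Q nor S) or not P)

not S = not True = False
not P = not False = True
not R = not True = False
not P nor not R = True nor False = False
not S -> (not P nor not R) = False -> False = True
(not S -> (not P nor not R)) and U = True and True = True
Q nor S = True nor True = False
not P = not False = True
(Q nor S) or not P = False or True = True
((not S -> (not P nor not R)) and U) nor ((Q nor S) or not P) = True nor True = False
Thus S3 is false.

Count: 0.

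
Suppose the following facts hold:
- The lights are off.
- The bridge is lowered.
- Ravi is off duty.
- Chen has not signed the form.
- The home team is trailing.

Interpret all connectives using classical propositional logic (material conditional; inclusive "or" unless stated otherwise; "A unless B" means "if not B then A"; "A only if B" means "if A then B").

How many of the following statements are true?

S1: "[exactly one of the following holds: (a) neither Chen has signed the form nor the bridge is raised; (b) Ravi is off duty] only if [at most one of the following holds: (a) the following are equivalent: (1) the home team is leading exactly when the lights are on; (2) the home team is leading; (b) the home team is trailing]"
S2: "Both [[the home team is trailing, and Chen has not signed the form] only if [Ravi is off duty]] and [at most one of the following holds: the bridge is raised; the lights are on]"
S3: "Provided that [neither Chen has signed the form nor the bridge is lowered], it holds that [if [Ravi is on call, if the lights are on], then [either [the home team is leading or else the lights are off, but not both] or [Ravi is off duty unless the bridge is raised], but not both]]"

Let S = "Chen has signed the form" (F), Q = "the bridge is raised" (F), R = "Ravi is on call" (F), U = "the home team is leading" (F), P = "the lights are on" (F).

S1: Parsed as ((S nor Q) xor ~R) -> (((U <-> P) <-> U) nand ~U)

S nor Q = F nor F = T
~R = ~F = T
(S nor Q) xor ~R = T xor T = F
U <-> P = F <-> F = T
(U <-> P) <-> U = T <-> F = F
~U = ~F = T
((U <-> P) <-> U) nand ~U = F nand T = T
((S nor Q) xor ~R) -> (((U <-> P) <-> U) nand ~U) = F -> T = T
Thus S1 is true.

S2: This is ((~U & ~S) -> ~R) & (Q nand P).

~U = ~F = T
~S = ~F = T
~U & ~S = T & T = T
~R = ~F = T
(~U & ~S) -> ~R = T -> T = T
Q nand P = F nand F = T
((~U & ~S) -> ~R) & (Q nand P) = T & T = T
So S2 is true.

S3: This is (S nor ~Q) -> ((P -> R) -> ((U xor ~P) xor (~R | Q))).

~Q = ~F = T
S nor ~Q = F nor T = F
P -> R = F -> F = T
~P = ~F = T
U xor ~P = F xor T = T
~R = ~F = T
~R | Q = T | F = T
(U xor ~P) xor (~R | Q) = T xor T = F
(P -> R) -> ((U xor ~P) xor (~R | Q)) = T -> F = F
(S nor ~Q) -> ((P -> R) -> ((U xor ~P) xor (~R | Q))) = F -> F = T
So S3 is true.

3 of the 3 statements are true (S1, S2, S3).

3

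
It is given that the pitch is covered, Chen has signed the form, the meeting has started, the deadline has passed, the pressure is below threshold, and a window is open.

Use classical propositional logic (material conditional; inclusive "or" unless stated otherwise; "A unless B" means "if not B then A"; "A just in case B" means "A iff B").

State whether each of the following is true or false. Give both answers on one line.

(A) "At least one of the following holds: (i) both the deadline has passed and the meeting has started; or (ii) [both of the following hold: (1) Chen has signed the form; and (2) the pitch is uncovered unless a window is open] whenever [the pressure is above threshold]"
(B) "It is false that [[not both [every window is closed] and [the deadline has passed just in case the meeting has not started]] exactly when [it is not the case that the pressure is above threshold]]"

(A) true; (B) false

Let M = "the deadline has passed" (T), P = "the meeting has started" (T), Q = "the pressure is above threshold" (F), S = "Chen has signed the form" (T), N = "the pitch is covered" (T), U = "a window is open" (T).

(A): This is (M ∧ P) ∨ (Q → (S ∧ (¬N ∨ U))).

M ∧ P = T ∧ T = T
¬N = ¬T = F
¬N ∨ U = F ∨ T = T
S ∧ (¬N ∨ U) = T ∧ T = T
Q → (S ∧ (¬N ∨ U)) = F → T = T
(M ∧ P) ∨ (Q → (S ∧ (¬N ∨ U))) = T ∨ T = T
So (A) is true.

(B): This is ¬((¬U ↑ (M ↔ ¬P)) ↔ ¬Q).

¬U = ¬T = F
¬P = ¬T = F
M ↔ ¬P = T ↔ F = F
¬U ↑ (M ↔ ¬P) = F ↑ F = T
¬Q = ¬F = T
(¬U ↑ (M ↔ ¬P)) ↔ ¬Q = T ↔ T = T
¬((¬U ↑ (M ↔ ¬P)) ↔ ¬Q) = ¬T = F
Thus (B) is false.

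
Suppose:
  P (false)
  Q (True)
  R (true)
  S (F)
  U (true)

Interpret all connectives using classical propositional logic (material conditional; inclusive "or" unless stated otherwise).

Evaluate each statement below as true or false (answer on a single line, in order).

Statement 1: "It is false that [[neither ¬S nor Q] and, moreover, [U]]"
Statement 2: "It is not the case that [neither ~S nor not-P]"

Statement 1: This is ¬((¬S ↓ Q) ∧ U).

¬S = ¬F = T
¬S ↓ Q = T ↓ T = F
(¬S ↓ Q) ∧ U = F ∧ T = F
¬((¬S ↓ Q) ∧ U) = ¬F = T
So Statement 1 is true.

Statement 2: This is ¬(¬S ↓ ¬P).

¬S = ¬F = T
¬P = ¬F = T
¬S ↓ ¬P = T ↓ T = F
¬(¬S ↓ ¬P) = ¬F = T
Thus Statement 2 is true.

Statement 1 True, Statement 2 True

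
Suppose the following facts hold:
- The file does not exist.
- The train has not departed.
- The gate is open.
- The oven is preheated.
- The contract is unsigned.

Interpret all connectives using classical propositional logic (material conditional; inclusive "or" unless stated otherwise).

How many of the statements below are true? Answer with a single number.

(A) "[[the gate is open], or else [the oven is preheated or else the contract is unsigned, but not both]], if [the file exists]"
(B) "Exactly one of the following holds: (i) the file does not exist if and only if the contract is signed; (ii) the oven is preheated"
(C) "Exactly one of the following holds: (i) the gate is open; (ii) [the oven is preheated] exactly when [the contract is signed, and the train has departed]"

3

Let P = "the file exists" (F), R = "the gate is open" (T), S = "the oven is preheated" (T), U = "the contract is signed" (F), Q = "the train has departed" (F).

(A): Parsed as P -> (R | (S xor ~U))

~U = ~F = T
S xor ~U = T xor T = F
R | (S xor ~U) = T | F = T
P -> (R | (S xor ~U)) = F -> T = T
So (A) is true.

(B): Formalization: (~P <-> U) xor S

~P = ~F = T
~P <-> U = T <-> F = F
(~P <-> U) xor S = F xor T = T
Hence (B) is true.

(C): Formalization: R xor (S <-> (U & Q))

U & Q = F & F = F
S <-> (U & Q) = T <-> F = F
R xor (S <-> (U & Q)) = T xor F = T
Thus (C) is true.

Count: 3.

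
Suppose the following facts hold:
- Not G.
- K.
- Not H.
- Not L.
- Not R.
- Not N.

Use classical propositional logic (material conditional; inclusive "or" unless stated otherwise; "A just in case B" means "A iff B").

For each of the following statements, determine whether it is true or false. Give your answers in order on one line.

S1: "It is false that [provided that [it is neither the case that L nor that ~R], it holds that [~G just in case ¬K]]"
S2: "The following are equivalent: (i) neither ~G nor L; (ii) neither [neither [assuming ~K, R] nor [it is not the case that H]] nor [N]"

S1 F; S2 F

S1: Parsed as not ((L nor not R) -> (not G iff not K))

not R = not False = True
L nor not R = False nor True = False
not G = not False = True
not K = not True = False
not G iff not K = True iff False = False
(L nor not R) -> (not G iff not K) = False -> False = True
not ((L nor not R) -> (not G iff not K)) = not True = False
Hence S1 is false.

S2: Formalization: (not G nor L) iff (((not K -> R) nor not H) nor N)

not G = not False = True
not G nor L = True nor False = False
not K = not True = False
not K -> R = False -> False = True
not H = not False = True
(not K -> R) nor not H = True nor True = False
((not K -> R) nor not H) nor N = False nor False = True
(not G nor L) iff (((not K -> R) nor not H) nor N) = False iff True = False
So S2 is false.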